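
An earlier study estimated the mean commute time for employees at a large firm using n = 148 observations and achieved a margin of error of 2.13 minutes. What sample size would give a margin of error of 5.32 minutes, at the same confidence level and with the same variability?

n = 24

Margin of error scales as 1/√n, so n₂ = n₁·(E₁/E₂)².
n₂ = 148 × (2.13/5.32)² = 148 × 0.1603 = 23.72
Round up: n₂ = 24.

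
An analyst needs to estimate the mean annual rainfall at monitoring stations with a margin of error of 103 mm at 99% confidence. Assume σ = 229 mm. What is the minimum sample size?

n = 33

For a mean, the margin of error is E = z·σ/√n, so n = (zσ/E)².
At 99% confidence, z = 2.576.
n = (2.576 × 229 / 103)² = 32.80
Round up: n = 33.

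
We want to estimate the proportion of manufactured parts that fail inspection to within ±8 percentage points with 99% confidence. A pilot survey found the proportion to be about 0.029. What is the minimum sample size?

For a proportion with margin E = 0.08 at 99% confidence, z = 2.576.
n = p̂(1−p̂)(z/E)² = 0.029 × 0.971 × (2.576/0.08)² = 29.20
Round up: n = 30.

30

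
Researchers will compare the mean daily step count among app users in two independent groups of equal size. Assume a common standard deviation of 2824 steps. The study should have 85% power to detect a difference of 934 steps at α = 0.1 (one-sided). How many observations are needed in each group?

For two equal groups, n per group = 2·((z_α + z_β)·σ/δ)².
z_α = 1.282; z_β = 1.036 (power 85%).
n = 2 × (2.318 × 2824 / 934)² = 2 × 49.12 = 98.24
Round up: n = 99 per group.

99 per group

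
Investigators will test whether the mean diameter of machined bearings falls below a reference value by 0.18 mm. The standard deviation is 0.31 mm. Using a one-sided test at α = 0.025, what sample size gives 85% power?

For a one-sample z-test, n = ((z_α + z_β)·σ/δ)².
z_α = 1.960 (one-sided α = 0.025); z_β = 1.036 (power 85% → β = 0.15).
n = (2.996 × 0.31 / 0.18)² = 26.62
Round up: n = 27.

27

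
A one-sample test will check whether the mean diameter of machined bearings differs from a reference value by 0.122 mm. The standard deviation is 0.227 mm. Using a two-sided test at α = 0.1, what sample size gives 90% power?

n = 30

For a one-sample z-test, n = ((z_{α/2} + z_β)·σ/δ)².
z_{α/2} = 1.645 (two-sided α = 0.1); z_β = 1.282 (power 90% → β = 0.1).
n = (2.927 × 0.227 / 0.122)² = 29.66
Round up: n = 30.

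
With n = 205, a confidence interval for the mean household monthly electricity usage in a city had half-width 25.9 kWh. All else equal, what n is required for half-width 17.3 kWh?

Margin of error scales as 1/√n, so n₂ = n₁·(E₁/E₂)².
n₂ = 205 × (25.9/17.3)² = 205 × 2.241 = 459.41
Round up: n₂ = 460.

460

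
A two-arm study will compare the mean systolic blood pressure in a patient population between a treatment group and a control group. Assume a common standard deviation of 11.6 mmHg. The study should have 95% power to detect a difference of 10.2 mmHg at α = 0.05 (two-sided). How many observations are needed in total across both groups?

68 total

For two equal groups, n per group = 2·((z_{α/2} + z_β)·σ/δ)².
z_{α/2} = 1.960; z_β = 1.645 (power 95%).
n = 2 × (3.605 × 11.6 / 10.2)² = 2 × 16.81 = 33.62
Round up: n = 34 per group.
Total across both groups: 2 × 34 = 68.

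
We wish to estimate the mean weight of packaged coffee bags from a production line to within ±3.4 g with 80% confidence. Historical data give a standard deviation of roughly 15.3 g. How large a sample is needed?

34

For a mean, the margin of error is E = z·σ/√n, so n = (zσ/E)².
At 80% confidence, z = 1.282.
n = (1.282 × 15.3 / 3.4)² = 33.28
Round up: n = 34.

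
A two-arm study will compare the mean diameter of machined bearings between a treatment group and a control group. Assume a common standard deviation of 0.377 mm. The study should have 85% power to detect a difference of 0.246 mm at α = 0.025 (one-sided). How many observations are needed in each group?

43 per group

For two equal groups, n per group = 2·((z_α + z_β)·σ/δ)².
z_α = 1.960; z_β = 1.036 (power 85%).
n = 2 × (2.996 × 0.377 / 0.246)² = 2 × 21.08 = 42.16
Round up: n = 43 per group.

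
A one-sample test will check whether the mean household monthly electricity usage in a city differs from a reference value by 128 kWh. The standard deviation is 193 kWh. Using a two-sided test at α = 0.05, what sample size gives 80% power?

n = 18

For a one-sample z-test, n = ((z_{α/2} + z_β)·σ/δ)².
z_{α/2} = 1.960 (two-sided α = 0.05); z_β = 0.842 (power 80% → β = 0.2).
n = (2.802 × 193 / 128)² = 17.85
Round up: n = 18.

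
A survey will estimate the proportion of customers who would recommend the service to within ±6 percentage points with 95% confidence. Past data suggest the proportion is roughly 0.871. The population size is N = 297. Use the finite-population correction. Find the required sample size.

For a proportion with margin E = 0.06 at 95% confidence, z = 1.960.
n = p̂(1−p̂)(z/E)² = 0.871 × 0.129 × (1.960/0.06)² = 119.90 — call this n₀.
Finite-population correction with N = 297: n = n₀ / (1 + (n₀−1)/N) = 119.90 / 1.4 = 85.64
Round up: n = 86.

86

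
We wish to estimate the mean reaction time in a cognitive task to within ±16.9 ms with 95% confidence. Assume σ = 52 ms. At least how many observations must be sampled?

37

For a mean, the margin of error is E = z·σ/√n, so n = (zσ/E)².
At 95% confidence, z = 1.960.
n = (1.960 × 52 / 16.9)² = 36.37
Round up: n = 37.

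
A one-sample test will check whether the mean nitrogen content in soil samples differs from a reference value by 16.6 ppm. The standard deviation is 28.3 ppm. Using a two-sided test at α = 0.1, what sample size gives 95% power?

n = 32

For a one-sample z-test, n = ((z_{α/2} + z_β)·σ/δ)².
z_{α/2} = 1.645 (two-sided α = 0.1); z_β = 1.645 (power 95% → β = 0.05).
n = (3.290 × 28.3 / 16.6)² = 31.46
Round up: n = 32.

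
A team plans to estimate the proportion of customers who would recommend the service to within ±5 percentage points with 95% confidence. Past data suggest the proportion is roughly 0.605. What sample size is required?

368

For a proportion with margin E = 0.05 at 95% confidence, z = 1.960.
n = p̂(1−p̂)(z/E)² = 0.605 × 0.395 × (1.960/0.05)² = 367.22
Round up: n = 368.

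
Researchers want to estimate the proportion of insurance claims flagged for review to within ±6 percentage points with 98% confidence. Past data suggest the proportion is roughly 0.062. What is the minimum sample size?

n = 88

For a proportion with margin E = 0.06 at 98% confidence, z = 2.326.
n = p̂(1−p̂)(z/E)² = 0.062 × 0.938 × (2.326/0.06)² = 87.40
Round up: n = 88.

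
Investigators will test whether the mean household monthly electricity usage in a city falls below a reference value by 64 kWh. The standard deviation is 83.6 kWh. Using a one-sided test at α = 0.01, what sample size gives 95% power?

For a one-sample z-test, n = ((z_α + z_β)·σ/δ)².
z_α = 2.326 (one-sided α = 0.01); z_β = 1.645 (power 95% → β = 0.05).
n = (3.971 × 83.6 / 64)² = 26.91
Round up: n = 27.

27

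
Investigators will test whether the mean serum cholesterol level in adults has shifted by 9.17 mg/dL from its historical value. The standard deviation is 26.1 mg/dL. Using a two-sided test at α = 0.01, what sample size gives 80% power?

For a one-sample z-test, n = ((z_{α/2} + z_β)·σ/δ)².
z_{α/2} = 2.576 (two-sided α = 0.01); z_β = 0.842 (power 80% → β = 0.2).
n = (3.418 × 26.1 / 9.17)² = 94.64
Round up: n = 95.

n = 95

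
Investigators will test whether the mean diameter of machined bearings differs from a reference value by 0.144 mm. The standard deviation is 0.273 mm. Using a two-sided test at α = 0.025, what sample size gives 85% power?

For a one-sample z-test, n = ((z_{α/2} + z_β)·σ/δ)².
z_{α/2} = 2.241 (two-sided α = 0.025); z_β = 1.036 (power 85% → β = 0.15).
n = (3.277 × 0.273 / 0.144)² = 38.60
Round up: n = 39.

39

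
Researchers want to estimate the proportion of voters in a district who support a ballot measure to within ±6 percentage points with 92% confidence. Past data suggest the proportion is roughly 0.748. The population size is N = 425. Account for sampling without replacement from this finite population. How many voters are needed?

n = 117

For a proportion with margin E = 0.06 at 92% confidence, z = 1.751.
n = p̂(1−p̂)(z/E)² = 0.748 × 0.252 × (1.751/0.06)² = 160.54 — call this n₀.
Finite-population correction with N = 425: n = n₀ / (1 + (n₀−1)/N) = 160.54 / 1.375 = 116.76
Round up: n = 117.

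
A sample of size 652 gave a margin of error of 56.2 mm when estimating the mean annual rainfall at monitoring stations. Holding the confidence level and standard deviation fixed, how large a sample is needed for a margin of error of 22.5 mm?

Margin of error scales as 1/√n, so n₂ = n₁·(E₁/E₂)².
n₂ = 652 × (56.2/22.5)² = 652 × 6.239 = 4067.83
Round up: n₂ = 4068.

4068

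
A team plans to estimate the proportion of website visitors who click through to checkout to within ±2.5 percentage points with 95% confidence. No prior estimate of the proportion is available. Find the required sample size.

1537

For a proportion with margin E = 0.025 at 95% confidence, z = 1.960.
With no prior estimate, use p = 0.5, which maximizes p(1−p) at 0.25.
n = 0.25 × (z/E)² = 0.25 × (1.960/0.025)² = 1536.64
Round up: n = 1537.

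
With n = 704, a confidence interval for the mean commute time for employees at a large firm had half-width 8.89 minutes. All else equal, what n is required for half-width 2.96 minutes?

n = 6351

Margin of error scales as 1/√n, so n₂ = n₁·(E₁/E₂)².
n₂ = 704 × (8.89/2.96)² = 704 × 9.02 = 6350.08
Round up: n₂ = 6351.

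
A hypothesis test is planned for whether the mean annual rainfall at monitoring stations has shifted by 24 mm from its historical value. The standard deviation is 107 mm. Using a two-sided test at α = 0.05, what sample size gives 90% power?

For a one-sample z-test, n = ((z_{α/2} + z_β)·σ/δ)².
z_{α/2} = 1.960 (two-sided α = 0.05); z_β = 1.282 (power 90% → β = 0.1).
n = (3.242 × 107 / 24)² = 208.92
Round up: n = 209.

209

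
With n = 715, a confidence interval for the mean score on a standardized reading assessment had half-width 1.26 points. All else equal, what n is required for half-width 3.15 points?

115

Margin of error scales as 1/√n, so n₂ = n₁·(E₁/E₂)².
n₂ = 715 × (1.26/3.15)² = 715 × 0.16 = 114.40
Round up: n₂ = 115.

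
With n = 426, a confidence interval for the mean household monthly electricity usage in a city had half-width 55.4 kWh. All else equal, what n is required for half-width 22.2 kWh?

2653

Margin of error scales as 1/√n, so n₂ = n₁·(E₁/E₂)².
n₂ = 426 × (55.4/22.2)² = 426 × 6.227 = 2652.70
Round up: n₂ = 2653.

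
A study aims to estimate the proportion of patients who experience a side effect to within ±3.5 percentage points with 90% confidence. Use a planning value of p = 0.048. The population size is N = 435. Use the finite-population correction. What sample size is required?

For a proportion with margin E = 0.035 at 90% confidence, z = 1.645.
n = p̂(1−p̂)(z/E)² = 0.048 × 0.952 × (1.645/0.035)² = 100.94 — call this n₀.
Finite-population correction with N = 435: n = n₀ / (1 + (n₀−1)/N) = 100.94 / 1.23 = 82.07
Round up: n = 83.

83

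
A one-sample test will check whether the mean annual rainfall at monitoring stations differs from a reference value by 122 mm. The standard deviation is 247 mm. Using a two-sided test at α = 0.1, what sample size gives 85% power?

30

For a one-sample z-test, n = ((z_{α/2} + z_β)·σ/δ)².
z_{α/2} = 1.645 (two-sided α = 0.1); z_β = 1.036 (power 85% → β = 0.15).
n = (2.681 × 247 / 122)² = 29.46
Round up: n = 30.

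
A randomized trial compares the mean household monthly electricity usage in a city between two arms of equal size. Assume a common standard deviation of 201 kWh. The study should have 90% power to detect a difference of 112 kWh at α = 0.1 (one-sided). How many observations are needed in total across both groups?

86 total

For two equal groups, n per group = 2·((z_α + z_β)·σ/δ)².
z_α = 1.282; z_β = 1.282 (power 90%).
n = 2 × (2.564 × 201 / 112)² = 2 × 21.17 = 42.34
Round up: n = 43 per group.
Total across both groups: 2 × 43 = 86.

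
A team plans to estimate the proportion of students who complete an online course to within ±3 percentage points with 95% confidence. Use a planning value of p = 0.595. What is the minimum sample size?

n = 1029

For a proportion with margin E = 0.03 at 95% confidence, z = 1.960.
n = p̂(1−p̂)(z/E)² = 0.595 × 0.405 × (1.960/0.03)² = 1028.59
Round up: n = 1029.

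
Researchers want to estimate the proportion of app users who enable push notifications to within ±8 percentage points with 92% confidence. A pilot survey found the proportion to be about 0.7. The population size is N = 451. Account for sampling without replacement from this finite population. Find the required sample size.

83

For a proportion with margin E = 0.08 at 92% confidence, z = 1.751.
n = p̂(1−p̂)(z/E)² = 0.7 × 0.3 × (1.751/0.08)² = 100.60 — call this n₀.
Finite-population correction with N = 451: n = n₀ / (1 + (n₀−1)/N) = 100.60 / 1.221 = 82.39
Round up: n = 83.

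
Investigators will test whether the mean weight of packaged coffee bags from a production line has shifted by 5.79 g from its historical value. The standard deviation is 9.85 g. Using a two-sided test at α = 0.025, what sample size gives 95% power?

n = 44

For a one-sample z-test, n = ((z_{α/2} + z_β)·σ/δ)².
z_{α/2} = 2.241 (two-sided α = 0.025); z_β = 1.645 (power 95% → β = 0.05).
n = (3.886 × 9.85 / 5.79)² = 43.70
Round up: n = 44.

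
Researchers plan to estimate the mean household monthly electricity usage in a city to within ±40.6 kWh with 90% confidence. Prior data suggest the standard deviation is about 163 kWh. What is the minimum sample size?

n = 44

For a mean, the margin of error is E = z·σ/√n, so n = (zσ/E)².
At 90% confidence, z = 1.645.
n = (1.645 × 163 / 40.6)² = 43.62
Round up: n = 44.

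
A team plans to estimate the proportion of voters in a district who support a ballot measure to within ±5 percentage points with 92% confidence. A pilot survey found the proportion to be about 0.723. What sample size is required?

246

For a proportion with margin E = 0.05 at 92% confidence, z = 1.751.
n = p̂(1−p̂)(z/E)² = 0.723 × 0.277 × (1.751/0.05)² = 245.61
Round up: n = 246.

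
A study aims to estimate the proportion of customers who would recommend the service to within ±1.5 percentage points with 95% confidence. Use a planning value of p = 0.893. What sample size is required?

1632

For a proportion with margin E = 0.015 at 95% confidence, z = 1.960.
n = p̂(1−p̂)(z/E)² = 0.893 × 0.107 × (1.960/0.015)² = 1631.42
Round up: n = 1632.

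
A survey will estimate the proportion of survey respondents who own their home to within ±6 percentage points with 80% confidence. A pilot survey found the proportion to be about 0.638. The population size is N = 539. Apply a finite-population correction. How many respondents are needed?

For a proportion with margin E = 0.06 at 80% confidence, z = 1.282.
n = p̂(1−p̂)(z/E)² = 0.638 × 0.362 × (1.282/0.06)² = 105.44 — call this n₀.
Finite-population correction with N = 539: n = n₀ / (1 + (n₀−1)/N) = 105.44 / 1.194 = 88.31
Round up: n = 89.

n = 89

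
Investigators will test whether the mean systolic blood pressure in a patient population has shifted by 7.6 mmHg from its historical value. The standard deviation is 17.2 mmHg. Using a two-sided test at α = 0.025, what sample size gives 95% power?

For a one-sample z-test, n = ((z_{α/2} + z_β)·σ/δ)².
z_{α/2} = 2.241 (two-sided α = 0.025); z_β = 1.645 (power 95% → β = 0.05).
n = (3.886 × 17.2 / 7.6)² = 77.35
Round up: n = 78.

78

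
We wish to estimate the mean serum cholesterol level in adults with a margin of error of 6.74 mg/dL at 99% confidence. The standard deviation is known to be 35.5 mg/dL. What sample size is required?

For a mean, the margin of error is E = z·σ/√n, so n = (zσ/E)².
At 99% confidence, z = 2.576.
n = (2.576 × 35.5 / 6.74)² = 184.09
Round up: n = 185.

185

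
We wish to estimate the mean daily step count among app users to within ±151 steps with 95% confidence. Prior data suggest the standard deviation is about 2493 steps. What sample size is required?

For a mean, the margin of error is E = z·σ/√n, so n = (zσ/E)².
At 95% confidence, z = 1.960.
n = (1.960 × 2493 / 151)² = 1047.14
Round up: n = 1048.

n = 1048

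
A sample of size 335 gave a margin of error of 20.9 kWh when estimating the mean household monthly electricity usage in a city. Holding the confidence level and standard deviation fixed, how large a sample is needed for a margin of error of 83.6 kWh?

Margin of error scales as 1/√n, so n₂ = n₁·(E₁/E₂)².
n₂ = 335 × (20.9/83.6)² = 335 × 0.0625 = 20.94
Round up: n₂ = 21.

21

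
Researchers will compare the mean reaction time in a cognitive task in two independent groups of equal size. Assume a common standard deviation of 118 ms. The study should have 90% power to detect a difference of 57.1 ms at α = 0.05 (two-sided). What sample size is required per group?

For two equal groups, n per group = 2·((z_{α/2} + z_β)·σ/δ)².
z_{α/2} = 1.960; z_β = 1.282 (power 90%).
n = 2 × (3.242 × 118 / 57.1)² = 2 × 44.89 = 89.78
Round up: n = 90 per group.

90 per group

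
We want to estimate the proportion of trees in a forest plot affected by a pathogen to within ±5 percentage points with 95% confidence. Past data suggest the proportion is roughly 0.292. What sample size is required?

For a proportion with margin E = 0.05 at 95% confidence, z = 1.960.
n = p̂(1−p̂)(z/E)² = 0.292 × 0.708 × (1.960/0.05)² = 317.68
Round up: n = 318.

n = 318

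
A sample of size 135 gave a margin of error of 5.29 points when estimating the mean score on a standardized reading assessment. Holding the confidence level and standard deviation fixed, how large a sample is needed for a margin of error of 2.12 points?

Margin of error scales as 1/√n, so n₂ = n₁·(E₁/E₂)².
n₂ = 135 × (5.29/2.12)² = 135 × 6.226 = 840.51
Round up: n₂ = 841.

841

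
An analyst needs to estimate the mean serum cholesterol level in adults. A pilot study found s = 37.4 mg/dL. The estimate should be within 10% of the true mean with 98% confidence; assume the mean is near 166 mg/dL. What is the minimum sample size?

28

For a mean, the margin of error is E = z·σ/√n, so n = (zσ/E)².
At 98% confidence, z = 2.326.
E = 10% of 166 = 16.6 mg/dL.
n = (2.326 × 37.4 / 16.6)² = 27.46
Round up: n = 28.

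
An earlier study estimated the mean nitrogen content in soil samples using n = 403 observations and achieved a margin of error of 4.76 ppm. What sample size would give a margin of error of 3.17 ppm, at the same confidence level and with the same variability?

909

Margin of error scales as 1/√n, so n₂ = n₁·(E₁/E₂)².
n₂ = 403 × (4.76/3.17)² = 403 × 2.255 = 908.76
Round up: n₂ = 909.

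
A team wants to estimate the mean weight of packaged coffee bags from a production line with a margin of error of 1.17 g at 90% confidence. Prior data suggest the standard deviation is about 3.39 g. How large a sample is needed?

23

For a mean, the margin of error is E = z·σ/√n, so n = (zσ/E)².
At 90% confidence, z = 1.645.
n = (1.645 × 3.39 / 1.17)² = 22.72
Round up: n = 23.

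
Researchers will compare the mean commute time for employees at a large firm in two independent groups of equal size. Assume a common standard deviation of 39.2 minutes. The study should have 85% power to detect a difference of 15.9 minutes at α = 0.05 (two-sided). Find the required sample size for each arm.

For two equal groups, n per group = 2·((z_{α/2} + z_β)·σ/δ)².
z_{α/2} = 1.960; z_β = 1.036 (power 85%).
n = 2 × (2.996 × 39.2 / 15.9)² = 2 × 54.56 = 109.12
Round up: n = 110 per group.

110 per group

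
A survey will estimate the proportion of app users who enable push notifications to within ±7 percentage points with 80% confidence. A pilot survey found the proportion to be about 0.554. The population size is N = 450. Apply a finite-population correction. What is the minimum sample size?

n = 71

For a proportion with margin E = 0.07 at 80% confidence, z = 1.282.
n = p̂(1−p̂)(z/E)² = 0.554 × 0.446 × (1.282/0.07)² = 82.88 — call this n₀.
Finite-population correction with N = 450: n = n₀ / (1 + (n₀−1)/N) = 82.88 / 1.182 = 70.12
Round up: n = 71.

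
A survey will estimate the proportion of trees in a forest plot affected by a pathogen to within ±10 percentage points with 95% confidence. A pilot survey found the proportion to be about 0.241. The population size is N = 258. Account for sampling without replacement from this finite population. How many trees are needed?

For a proportion with margin E = 0.1 at 95% confidence, z = 1.960.
n = p̂(1−p̂)(z/E)² = 0.241 × 0.759 × (1.960/0.1)² = 70.27 — call this n₀.
Finite-population correction with N = 258: n = n₀ / (1 + (n₀−1)/N) = 70.27 / 1.268 = 55.42
Round up: n = 56.

56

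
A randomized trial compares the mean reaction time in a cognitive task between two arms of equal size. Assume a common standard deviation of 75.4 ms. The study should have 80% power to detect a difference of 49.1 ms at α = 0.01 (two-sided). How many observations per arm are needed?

For two equal groups, n per group = 2·((z_{α/2} + z_β)·σ/δ)².
z_{α/2} = 2.576; z_β = 0.842 (power 80%).
n = 2 × (3.418 × 75.4 / 49.1)² = 2 × 27.55 = 55.10
Round up: n = 56 per group.

56 per group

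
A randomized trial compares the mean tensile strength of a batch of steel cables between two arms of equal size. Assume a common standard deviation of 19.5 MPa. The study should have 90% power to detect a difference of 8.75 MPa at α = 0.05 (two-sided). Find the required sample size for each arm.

For two equal groups, n per group = 2·((z_{α/2} + z_β)·σ/δ)².
z_{α/2} = 1.960; z_β = 1.282 (power 90%).
n = 2 × (3.242 × 19.5 / 8.75)² = 2 × 52.20 = 104.40
Round up: n = 105 per group.

105 per group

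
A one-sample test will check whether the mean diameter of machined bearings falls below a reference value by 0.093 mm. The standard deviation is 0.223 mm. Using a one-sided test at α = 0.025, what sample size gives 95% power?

75

For a one-sample z-test, n = ((z_α + z_β)·σ/δ)².
z_α = 1.960 (one-sided α = 0.025); z_β = 1.645 (power 95% → β = 0.05).
n = (3.605 × 0.223 / 0.093)² = 74.72
Round up: n = 75.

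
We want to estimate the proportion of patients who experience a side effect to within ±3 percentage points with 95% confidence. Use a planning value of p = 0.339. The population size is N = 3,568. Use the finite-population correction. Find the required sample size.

For a proportion with margin E = 0.03 at 95% confidence, z = 1.960.
n = p̂(1−p̂)(z/E)² = 0.339 × 0.661 × (1.960/0.03)² = 956.47 — call this n₀.
Finite-population correction with N = 3,568: n = n₀ / (1 + (n₀−1)/N) = 956.47 / 1.268 = 754.31
Round up: n = 755.

n = 755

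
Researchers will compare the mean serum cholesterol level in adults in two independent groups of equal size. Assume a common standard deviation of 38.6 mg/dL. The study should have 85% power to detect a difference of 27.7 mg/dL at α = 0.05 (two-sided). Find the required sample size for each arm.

35 per group

For two equal groups, n per group = 2·((z_{α/2} + z_β)·σ/δ)².
z_{α/2} = 1.960; z_β = 1.036 (power 85%).
n = 2 × (2.996 × 38.6 / 27.7)² = 2 × 17.43 = 34.86
Round up: n = 35 per group.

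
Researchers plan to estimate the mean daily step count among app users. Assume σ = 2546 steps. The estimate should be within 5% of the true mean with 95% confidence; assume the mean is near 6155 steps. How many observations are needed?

For a mean, the margin of error is E = z·σ/√n, so n = (zσ/E)².
At 95% confidence, z = 1.960.
E = 5% of 6155 = 307.8 steps.
n = (1.960 × 2546 / 307.8)² = 262.93
Round up: n = 263.

n = 263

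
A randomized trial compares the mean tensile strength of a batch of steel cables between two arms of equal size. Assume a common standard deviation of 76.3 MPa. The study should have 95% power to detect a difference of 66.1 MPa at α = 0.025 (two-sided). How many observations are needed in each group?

For two equal groups, n per group = 2·((z_{α/2} + z_β)·σ/δ)².
z_{α/2} = 2.241; z_β = 1.645 (power 95%).
n = 2 × (3.886 × 76.3 / 66.1)² = 2 × 20.12 = 40.24
Round up: n = 41 per group.

41 per group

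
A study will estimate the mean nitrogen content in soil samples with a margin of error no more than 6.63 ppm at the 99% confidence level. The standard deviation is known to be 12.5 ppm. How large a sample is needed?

24

For a mean, the margin of error is E = z·σ/√n, so n = (zσ/E)².
At 99% confidence, z = 2.576.
n = (2.576 × 12.5 / 6.63)² = 23.59
Round up: n = 24.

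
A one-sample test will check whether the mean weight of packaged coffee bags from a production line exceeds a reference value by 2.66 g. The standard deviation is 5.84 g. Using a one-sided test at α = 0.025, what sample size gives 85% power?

For a one-sample z-test, n = ((z_α + z_β)·σ/δ)².
z_α = 1.960 (one-sided α = 0.025); z_β = 1.036 (power 85% → β = 0.15).
n = (2.996 × 5.84 / 2.66)² = 43.27
Round up: n = 44.

n = 44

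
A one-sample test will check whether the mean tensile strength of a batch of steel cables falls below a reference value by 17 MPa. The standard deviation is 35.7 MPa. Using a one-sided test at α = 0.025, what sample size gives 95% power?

n = 58

For a one-sample z-test, n = ((z_α + z_β)·σ/δ)².
z_α = 1.960 (one-sided α = 0.025); z_β = 1.645 (power 95% → β = 0.05).
n = (3.605 × 35.7 / 17)² = 57.31
Round up: n = 58.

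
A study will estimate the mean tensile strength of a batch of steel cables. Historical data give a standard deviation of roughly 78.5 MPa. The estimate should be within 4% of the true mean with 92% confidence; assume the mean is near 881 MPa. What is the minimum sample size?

For a mean, the margin of error is E = z·σ/√n, so n = (zσ/E)².
At 92% confidence, z = 1.751.
E = 4% of 881 = 35.24 MPa.
n = (1.751 × 78.5 / 35.24)² = 15.21
Round up: n = 16.

n = 16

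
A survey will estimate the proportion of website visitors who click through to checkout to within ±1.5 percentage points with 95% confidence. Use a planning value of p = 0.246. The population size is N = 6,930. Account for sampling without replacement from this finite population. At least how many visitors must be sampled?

For a proportion with margin E = 0.015 at 95% confidence, z = 1.960.
n = p̂(1−p̂)(z/E)² = 0.246 × 0.754 × (1.960/0.015)² = 3166.91 — call this n₀.
Finite-population correction with N = 6,930: n = n₀ / (1 + (n₀−1)/N) = 3166.91 / 1.457 = 2173.58
Round up: n = 2174.

n = 2174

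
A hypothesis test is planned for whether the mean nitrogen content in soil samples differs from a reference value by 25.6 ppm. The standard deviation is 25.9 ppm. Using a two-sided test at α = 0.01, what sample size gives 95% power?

n = 19

For a one-sample z-test, n = ((z_{α/2} + z_β)·σ/δ)².
z_{α/2} = 2.576 (two-sided α = 0.01); z_β = 1.645 (power 95% → β = 0.05).
n = (4.221 × 25.9 / 25.6)² = 18.24
Round up: n = 19.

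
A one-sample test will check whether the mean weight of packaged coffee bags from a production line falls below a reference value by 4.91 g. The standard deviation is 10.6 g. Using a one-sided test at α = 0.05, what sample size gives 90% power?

For a one-sample z-test, n = ((z_α + z_β)·σ/δ)².
z_α = 1.645 (one-sided α = 0.05); z_β = 1.282 (power 90% → β = 0.1).
n = (2.927 × 10.6 / 4.91)² = 39.93
Round up: n = 40.

40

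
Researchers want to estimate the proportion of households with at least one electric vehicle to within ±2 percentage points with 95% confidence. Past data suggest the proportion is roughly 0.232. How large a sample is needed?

1712

For a proportion with margin E = 0.02 at 95% confidence, z = 1.960.
n = p̂(1−p̂)(z/E)² = 0.232 × 0.768 × (1.960/0.02)² = 1711.20
Round up: n = 1712.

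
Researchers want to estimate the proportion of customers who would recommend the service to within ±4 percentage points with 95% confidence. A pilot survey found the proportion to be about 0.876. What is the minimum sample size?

261

For a proportion with margin E = 0.04 at 95% confidence, z = 1.960.
n = p̂(1−p̂)(z/E)² = 0.876 × 0.124 × (1.960/0.04)² = 260.81
Round up: n = 261.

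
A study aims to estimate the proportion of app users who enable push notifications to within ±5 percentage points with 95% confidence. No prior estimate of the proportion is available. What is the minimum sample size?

385

For a proportion with margin E = 0.05 at 95% confidence, z = 1.960.
With no prior estimate, use p = 0.5, which maximizes p(1−p) at 0.25.
n = 0.25 × (z/E)² = 0.25 × (1.960/0.05)² = 384.16
Round up: n = 385.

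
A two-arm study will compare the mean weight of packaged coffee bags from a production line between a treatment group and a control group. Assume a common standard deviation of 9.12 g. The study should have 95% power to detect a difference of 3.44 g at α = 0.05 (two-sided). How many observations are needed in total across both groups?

366 total

For two equal groups, n per group = 2·((z_{α/2} + z_β)·σ/δ)².
z_{α/2} = 1.960; z_β = 1.645 (power 95%).
n = 2 × (3.605 × 9.12 / 3.44)² = 2 × 91.34 = 182.68
Round up: n = 183 per group.
Total across both groups: 2 × 183 = 366.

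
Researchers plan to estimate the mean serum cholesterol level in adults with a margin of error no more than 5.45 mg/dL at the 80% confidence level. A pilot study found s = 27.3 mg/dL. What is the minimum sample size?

n = 42

For a mean, the margin of error is E = z·σ/√n, so n = (zσ/E)².
At 80% confidence, z = 1.282.
n = (1.282 × 27.3 / 5.45)² = 41.24
Round up: n = 42.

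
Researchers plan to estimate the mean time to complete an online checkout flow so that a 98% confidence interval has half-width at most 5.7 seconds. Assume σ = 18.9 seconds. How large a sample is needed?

For a mean, the margin of error is E = z·σ/√n, so n = (zσ/E)².
At 98% confidence, z = 2.326.
n = (2.326 × 18.9 / 5.7)² = 59.48
Round up: n = 60.

60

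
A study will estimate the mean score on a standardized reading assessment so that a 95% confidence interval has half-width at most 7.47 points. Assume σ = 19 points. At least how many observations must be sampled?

25

For a mean, the margin of error is E = z·σ/√n, so n = (zσ/E)².
At 95% confidence, z = 1.960.
n = (1.960 × 19 / 7.47)² = 24.85
Round up: n = 25.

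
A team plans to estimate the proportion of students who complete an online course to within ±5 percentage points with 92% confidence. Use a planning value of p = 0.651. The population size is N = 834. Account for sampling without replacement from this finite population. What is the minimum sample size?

210

For a proportion with margin E = 0.05 at 92% confidence, z = 1.751.
n = p̂(1−p̂)(z/E)² = 0.651 × 0.349 × (1.751/0.05)² = 278.64 — call this n₀.
Finite-population correction with N = 834: n = n₀ / (1 + (n₀−1)/N) = 278.64 / 1.333 = 209.03
Round up: n = 210.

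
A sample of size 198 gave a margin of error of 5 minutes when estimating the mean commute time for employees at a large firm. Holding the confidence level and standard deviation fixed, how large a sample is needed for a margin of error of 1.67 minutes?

Margin of error scales as 1/√n, so n₂ = n₁·(E₁/E₂)².
n₂ = 198 × (5/1.67)² = 198 × 8.964 = 1774.87
Round up: n₂ = 1775.

1775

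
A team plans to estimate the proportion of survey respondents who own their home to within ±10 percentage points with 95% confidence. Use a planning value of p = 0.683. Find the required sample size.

n = 84

For a proportion with margin E = 0.1 at 95% confidence, z = 1.960.
n = p̂(1−p̂)(z/E)² = 0.683 × 0.317 × (1.960/0.1)² = 83.17
Round up: n = 84.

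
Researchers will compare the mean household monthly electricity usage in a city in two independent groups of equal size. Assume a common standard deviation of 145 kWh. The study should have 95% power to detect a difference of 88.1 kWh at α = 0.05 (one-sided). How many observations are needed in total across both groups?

118 total

For two equal groups, n per group = 2·((z_α + z_β)·σ/δ)².
z_α = 1.645; z_β = 1.645 (power 95%).
n = 2 × (3.290 × 145 / 88.1)² = 2 × 29.32 = 58.64
Round up: n = 59 per group.
Total across both groups: 2 × 59 = 118.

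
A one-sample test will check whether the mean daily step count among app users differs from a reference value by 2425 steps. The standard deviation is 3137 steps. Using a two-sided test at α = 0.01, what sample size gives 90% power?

25

For a one-sample z-test, n = ((z_{α/2} + z_β)·σ/δ)².
z_{α/2} = 2.576 (two-sided α = 0.01); z_β = 1.282 (power 90% → β = 0.1).
n = (3.858 × 3137 / 2425)² = 24.91
Round up: n = 25.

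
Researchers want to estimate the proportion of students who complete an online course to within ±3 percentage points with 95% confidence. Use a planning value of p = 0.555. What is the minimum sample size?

For a proportion with margin E = 0.03 at 95% confidence, z = 1.960.
n = p̂(1−p̂)(z/E)² = 0.555 × 0.445 × (1.960/0.03)² = 1054.20
Round up: n = 1055.

1055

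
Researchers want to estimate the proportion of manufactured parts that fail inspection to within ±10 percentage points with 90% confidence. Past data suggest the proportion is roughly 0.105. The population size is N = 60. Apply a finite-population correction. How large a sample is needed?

For a proportion with margin E = 0.1 at 90% confidence, z = 1.645.
n = p̂(1−p̂)(z/E)² = 0.105 × 0.895 × (1.645/0.1)² = 25.43 — call this n₀.
Finite-population correction with N = 60: n = n₀ / (1 + (n₀−1)/N) = 25.43 / 1.407 = 18.07
Round up: n = 19.

19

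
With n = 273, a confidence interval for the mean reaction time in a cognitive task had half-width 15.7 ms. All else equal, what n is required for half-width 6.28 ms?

1707

Margin of error scales as 1/√n, so n₂ = n₁·(E₁/E₂)².
n₂ = 273 × (15.7/6.28)² = 273 × 6.25 = 1706.25
Round up: n₂ = 1707.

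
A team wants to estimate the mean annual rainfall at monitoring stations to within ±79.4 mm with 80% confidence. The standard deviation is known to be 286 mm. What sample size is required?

22

For a mean, the margin of error is E = z·σ/√n, so n = (zσ/E)².
At 80% confidence, z = 1.282.
n = (1.282 × 286 / 79.4)² = 21.32
Round up: n = 22.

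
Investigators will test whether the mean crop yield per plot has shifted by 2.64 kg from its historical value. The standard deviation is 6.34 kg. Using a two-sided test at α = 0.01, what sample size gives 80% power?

n = 68

For a one-sample z-test, n = ((z_{α/2} + z_β)·σ/δ)².
z_{α/2} = 2.576 (two-sided α = 0.01); z_β = 0.842 (power 80% → β = 0.2).
n = (3.418 × 6.34 / 2.64)² = 67.38
Round up: n = 68.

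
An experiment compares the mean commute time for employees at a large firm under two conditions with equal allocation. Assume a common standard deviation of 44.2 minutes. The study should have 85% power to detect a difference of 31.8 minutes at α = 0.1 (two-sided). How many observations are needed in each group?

For two equal groups, n per group = 2·((z_{α/2} + z_β)·σ/δ)².
z_{α/2} = 1.645; z_β = 1.036 (power 85%).
n = 2 × (2.681 × 44.2 / 31.8)² = 2 × 13.89 = 27.78
Round up: n = 28 per group.

28 per group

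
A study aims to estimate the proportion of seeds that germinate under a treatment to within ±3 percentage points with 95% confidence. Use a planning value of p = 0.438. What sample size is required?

n = 1051

For a proportion with margin E = 0.03 at 95% confidence, z = 1.960.
n = p̂(1−p̂)(z/E)² = 0.438 × 0.562 × (1.960/0.03)² = 1050.70
Round up: n = 1051.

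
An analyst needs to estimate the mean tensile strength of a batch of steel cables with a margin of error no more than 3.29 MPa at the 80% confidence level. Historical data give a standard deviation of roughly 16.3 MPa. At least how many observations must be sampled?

For a mean, the margin of error is E = z·σ/√n, so n = (zσ/E)².
At 80% confidence, z = 1.282.
n = (1.282 × 16.3 / 3.29)² = 40.34
Round up: n = 41.

n = 41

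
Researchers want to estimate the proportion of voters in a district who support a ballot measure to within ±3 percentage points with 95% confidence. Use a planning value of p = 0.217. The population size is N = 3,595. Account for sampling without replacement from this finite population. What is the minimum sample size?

604

For a proportion with margin E = 0.03 at 95% confidence, z = 1.960.
n = p̂(1−p̂)(z/E)² = 0.217 × 0.783 × (1.960/0.03)² = 725.26 — call this n₀.
Finite-population correction with N = 3,595: n = n₀ / (1 + (n₀−1)/N) = 725.26 / 1.201 = 603.88
Round up: n = 604.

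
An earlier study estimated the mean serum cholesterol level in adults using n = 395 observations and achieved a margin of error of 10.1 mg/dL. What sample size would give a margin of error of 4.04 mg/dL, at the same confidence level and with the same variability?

2469

Margin of error scales as 1/√n, so n₂ = n₁·(E₁/E₂)².
n₂ = 395 × (10.1/4.04)² = 395 × 6.25 = 2468.75
Round up: n₂ = 2469.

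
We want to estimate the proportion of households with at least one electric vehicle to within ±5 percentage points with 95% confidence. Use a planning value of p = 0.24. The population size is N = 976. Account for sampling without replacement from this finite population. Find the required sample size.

For a proportion with margin E = 0.05 at 95% confidence, z = 1.960.
n = p̂(1−p̂)(z/E)² = 0.24 × 0.76 × (1.960/0.05)² = 280.28 — call this n₀.
Finite-population correction with N = 976: n = n₀ / (1 + (n₀−1)/N) = 280.28 / 1.286 = 217.95
Round up: n = 218.

218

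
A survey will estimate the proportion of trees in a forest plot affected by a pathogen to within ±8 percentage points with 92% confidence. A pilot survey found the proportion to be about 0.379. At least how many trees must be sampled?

113

For a proportion with margin E = 0.08 at 92% confidence, z = 1.751.
n = p̂(1−p̂)(z/E)² = 0.379 × 0.621 × (1.751/0.08)² = 112.75
Round up: n = 113.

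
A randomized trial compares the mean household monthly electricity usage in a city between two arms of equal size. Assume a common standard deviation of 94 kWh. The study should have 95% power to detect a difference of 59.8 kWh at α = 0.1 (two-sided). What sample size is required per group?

For two equal groups, n per group = 2·((z_{α/2} + z_β)·σ/δ)².
z_{α/2} = 1.645; z_β = 1.645 (power 95%).
n = 2 × (3.290 × 94 / 59.8)² = 2 × 26.75 = 53.50
Round up: n = 54 per group.

54 per group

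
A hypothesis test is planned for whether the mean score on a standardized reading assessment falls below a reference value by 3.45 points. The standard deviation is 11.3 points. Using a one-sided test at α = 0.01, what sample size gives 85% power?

n = 122

For a one-sample z-test, n = ((z_α + z_β)·σ/δ)².
z_α = 2.326 (one-sided α = 0.01); z_β = 1.036 (power 85% → β = 0.15).
n = (3.362 × 11.3 / 3.45)² = 121.26
Round up: n = 122.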